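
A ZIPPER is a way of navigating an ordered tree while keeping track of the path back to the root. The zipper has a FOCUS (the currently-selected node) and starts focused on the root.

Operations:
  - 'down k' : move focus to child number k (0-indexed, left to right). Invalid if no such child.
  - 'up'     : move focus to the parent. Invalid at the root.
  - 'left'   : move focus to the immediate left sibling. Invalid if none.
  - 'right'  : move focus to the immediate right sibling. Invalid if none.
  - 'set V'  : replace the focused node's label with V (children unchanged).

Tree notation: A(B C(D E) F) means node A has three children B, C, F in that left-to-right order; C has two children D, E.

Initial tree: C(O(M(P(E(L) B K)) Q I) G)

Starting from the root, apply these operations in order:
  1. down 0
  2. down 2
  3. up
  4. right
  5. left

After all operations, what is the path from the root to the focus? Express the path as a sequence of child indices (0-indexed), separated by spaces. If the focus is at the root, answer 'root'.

Answer: 0

Derivation:
Step 1 (down 0): focus=O path=0 depth=1 children=['M', 'Q', 'I'] left=[] right=['G'] parent=C
Step 2 (down 2): focus=I path=0/2 depth=2 children=[] left=['M', 'Q'] right=[] parent=O
Step 3 (up): focus=O path=0 depth=1 children=['M', 'Q', 'I'] left=[] right=['G'] parent=C
Step 4 (right): focus=G path=1 depth=1 children=[] left=['O'] right=[] parent=C
Step 5 (left): focus=O path=0 depth=1 children=['M', 'Q', 'I'] left=[] right=['G'] parent=C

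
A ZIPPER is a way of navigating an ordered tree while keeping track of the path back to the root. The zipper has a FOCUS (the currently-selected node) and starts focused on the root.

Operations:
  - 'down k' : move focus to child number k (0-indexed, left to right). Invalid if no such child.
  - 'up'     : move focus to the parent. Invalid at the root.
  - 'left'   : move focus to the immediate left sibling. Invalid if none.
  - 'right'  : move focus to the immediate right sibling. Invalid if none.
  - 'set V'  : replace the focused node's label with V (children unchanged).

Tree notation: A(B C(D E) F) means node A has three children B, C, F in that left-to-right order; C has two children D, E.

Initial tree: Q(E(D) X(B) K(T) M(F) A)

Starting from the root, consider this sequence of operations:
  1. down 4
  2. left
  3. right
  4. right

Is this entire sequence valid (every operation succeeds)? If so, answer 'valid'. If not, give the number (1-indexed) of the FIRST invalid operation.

Answer: 4

Derivation:
Step 1 (down 4): focus=A path=4 depth=1 children=[] left=['E', 'X', 'K', 'M'] right=[] parent=Q
Step 2 (left): focus=M path=3 depth=1 children=['F'] left=['E', 'X', 'K'] right=['A'] parent=Q
Step 3 (right): focus=A path=4 depth=1 children=[] left=['E', 'X', 'K', 'M'] right=[] parent=Q
Step 4 (right): INVALID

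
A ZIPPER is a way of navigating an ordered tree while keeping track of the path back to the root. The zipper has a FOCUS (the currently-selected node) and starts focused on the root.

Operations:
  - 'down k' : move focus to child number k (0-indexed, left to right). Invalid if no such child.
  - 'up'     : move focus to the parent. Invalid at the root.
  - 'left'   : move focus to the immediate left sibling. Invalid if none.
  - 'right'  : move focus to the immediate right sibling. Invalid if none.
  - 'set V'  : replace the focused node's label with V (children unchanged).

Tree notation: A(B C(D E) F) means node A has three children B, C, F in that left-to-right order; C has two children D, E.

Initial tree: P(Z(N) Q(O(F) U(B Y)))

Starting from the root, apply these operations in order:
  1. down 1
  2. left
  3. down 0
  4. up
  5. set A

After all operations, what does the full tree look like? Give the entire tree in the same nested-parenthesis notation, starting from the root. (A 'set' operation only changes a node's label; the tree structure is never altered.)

Answer: P(A(N) Q(O(F) U(B Y)))

Derivation:
Step 1 (down 1): focus=Q path=1 depth=1 children=['O', 'U'] left=['Z'] right=[] parent=P
Step 2 (left): focus=Z path=0 depth=1 children=['N'] left=[] right=['Q'] parent=P
Step 3 (down 0): focus=N path=0/0 depth=2 children=[] left=[] right=[] parent=Z
Step 4 (up): focus=Z path=0 depth=1 children=['N'] left=[] right=['Q'] parent=P
Step 5 (set A): focus=A path=0 depth=1 children=['N'] left=[] right=['Q'] parent=P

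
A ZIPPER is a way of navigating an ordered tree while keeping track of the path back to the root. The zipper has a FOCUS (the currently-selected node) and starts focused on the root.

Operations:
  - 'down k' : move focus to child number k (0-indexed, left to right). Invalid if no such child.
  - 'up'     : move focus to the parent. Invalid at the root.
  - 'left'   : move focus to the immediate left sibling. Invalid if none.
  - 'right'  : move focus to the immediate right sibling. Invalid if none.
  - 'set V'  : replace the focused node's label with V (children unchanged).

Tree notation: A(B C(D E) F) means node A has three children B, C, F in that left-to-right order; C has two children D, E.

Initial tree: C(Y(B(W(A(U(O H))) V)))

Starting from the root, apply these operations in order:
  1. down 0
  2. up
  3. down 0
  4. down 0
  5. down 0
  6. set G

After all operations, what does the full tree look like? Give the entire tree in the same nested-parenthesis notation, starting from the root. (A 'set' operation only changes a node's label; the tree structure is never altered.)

Answer: C(Y(B(G(A(U(O H))) V)))

Derivation:
Step 1 (down 0): focus=Y path=0 depth=1 children=['B'] left=[] right=[] parent=C
Step 2 (up): focus=C path=root depth=0 children=['Y'] (at root)
Step 3 (down 0): focus=Y path=0 depth=1 children=['B'] left=[] right=[] parent=C
Step 4 (down 0): focus=B path=0/0 depth=2 children=['W', 'V'] left=[] right=[] parent=Y
Step 5 (down 0): focus=W path=0/0/0 depth=3 children=['A'] left=[] right=['V'] parent=B
Step 6 (set G): focus=G path=0/0/0 depth=3 children=['A'] left=[] right=['V'] parent=B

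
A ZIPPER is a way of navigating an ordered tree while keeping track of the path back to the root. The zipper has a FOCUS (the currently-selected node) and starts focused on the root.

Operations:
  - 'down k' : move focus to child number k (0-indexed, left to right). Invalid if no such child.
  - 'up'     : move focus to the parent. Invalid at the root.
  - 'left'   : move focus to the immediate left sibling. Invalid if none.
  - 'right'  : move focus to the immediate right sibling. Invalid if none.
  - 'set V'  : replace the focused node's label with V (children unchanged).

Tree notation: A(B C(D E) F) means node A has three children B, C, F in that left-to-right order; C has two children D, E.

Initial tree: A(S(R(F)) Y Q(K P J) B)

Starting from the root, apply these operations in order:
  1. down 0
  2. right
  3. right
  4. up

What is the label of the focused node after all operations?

Answer: A

Derivation:
Step 1 (down 0): focus=S path=0 depth=1 children=['R'] left=[] right=['Y', 'Q', 'B'] parent=A
Step 2 (right): focus=Y path=1 depth=1 children=[] left=['S'] right=['Q', 'B'] parent=A
Step 3 (right): focus=Q path=2 depth=1 children=['K', 'P', 'J'] left=['S', 'Y'] right=['B'] parent=A
Step 4 (up): focus=A path=root depth=0 children=['S', 'Y', 'Q', 'B'] (at root)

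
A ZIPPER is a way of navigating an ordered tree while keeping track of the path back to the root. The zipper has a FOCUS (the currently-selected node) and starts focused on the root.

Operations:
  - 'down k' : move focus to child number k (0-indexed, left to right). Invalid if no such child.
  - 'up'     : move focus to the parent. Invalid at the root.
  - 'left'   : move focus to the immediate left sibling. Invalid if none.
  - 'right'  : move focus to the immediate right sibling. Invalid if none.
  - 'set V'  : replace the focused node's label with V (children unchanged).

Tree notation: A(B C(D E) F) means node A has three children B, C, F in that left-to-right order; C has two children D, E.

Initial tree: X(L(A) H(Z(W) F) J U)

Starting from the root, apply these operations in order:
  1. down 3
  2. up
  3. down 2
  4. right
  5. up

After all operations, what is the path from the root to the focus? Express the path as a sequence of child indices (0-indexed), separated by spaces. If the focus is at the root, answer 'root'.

Answer: root

Derivation:
Step 1 (down 3): focus=U path=3 depth=1 children=[] left=['L', 'H', 'J'] right=[] parent=X
Step 2 (up): focus=X path=root depth=0 children=['L', 'H', 'J', 'U'] (at root)
Step 3 (down 2): focus=J path=2 depth=1 children=[] left=['L', 'H'] right=['U'] parent=X
Step 4 (right): focus=U path=3 depth=1 children=[] left=['L', 'H', 'J'] right=[] parent=X
Step 5 (up): focus=X path=root depth=0 children=['L', 'H', 'J', 'U'] (at root)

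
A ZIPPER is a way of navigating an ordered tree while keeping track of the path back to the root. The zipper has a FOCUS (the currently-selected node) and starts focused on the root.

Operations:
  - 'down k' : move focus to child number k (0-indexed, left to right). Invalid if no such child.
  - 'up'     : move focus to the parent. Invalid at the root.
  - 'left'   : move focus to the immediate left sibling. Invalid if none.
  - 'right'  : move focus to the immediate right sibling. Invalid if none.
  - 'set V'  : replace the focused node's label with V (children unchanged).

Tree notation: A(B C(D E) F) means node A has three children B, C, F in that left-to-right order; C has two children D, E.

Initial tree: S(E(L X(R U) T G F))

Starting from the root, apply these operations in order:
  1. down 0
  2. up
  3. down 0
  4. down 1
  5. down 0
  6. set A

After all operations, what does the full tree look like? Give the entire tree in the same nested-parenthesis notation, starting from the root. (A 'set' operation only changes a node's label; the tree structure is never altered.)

Answer: S(E(L X(A U) T G F))

Derivation:
Step 1 (down 0): focus=E path=0 depth=1 children=['L', 'X', 'T', 'G', 'F'] left=[] right=[] parent=S
Step 2 (up): focus=S path=root depth=0 children=['E'] (at root)
Step 3 (down 0): focus=E path=0 depth=1 children=['L', 'X', 'T', 'G', 'F'] left=[] right=[] parent=S
Step 4 (down 1): focus=X path=0/1 depth=2 children=['R', 'U'] left=['L'] right=['T', 'G', 'F'] parent=E
Step 5 (down 0): focus=R path=0/1/0 depth=3 children=[] left=[] right=['U'] parent=X
Step 6 (set A): focus=A path=0/1/0 depth=3 children=[] left=[] right=['U'] parent=X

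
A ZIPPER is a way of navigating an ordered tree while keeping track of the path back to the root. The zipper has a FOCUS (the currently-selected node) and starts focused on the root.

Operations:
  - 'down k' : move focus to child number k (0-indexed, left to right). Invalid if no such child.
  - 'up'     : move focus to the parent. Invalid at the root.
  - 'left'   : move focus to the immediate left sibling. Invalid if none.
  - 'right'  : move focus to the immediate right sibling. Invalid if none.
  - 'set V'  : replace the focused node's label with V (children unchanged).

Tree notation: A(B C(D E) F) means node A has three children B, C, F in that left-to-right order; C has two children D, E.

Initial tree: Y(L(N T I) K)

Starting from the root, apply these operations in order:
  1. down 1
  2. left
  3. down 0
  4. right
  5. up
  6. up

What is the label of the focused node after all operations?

Step 1 (down 1): focus=K path=1 depth=1 children=[] left=['L'] right=[] parent=Y
Step 2 (left): focus=L path=0 depth=1 children=['N', 'T', 'I'] left=[] right=['K'] parent=Y
Step 3 (down 0): focus=N path=0/0 depth=2 children=[] left=[] right=['T', 'I'] parent=L
Step 4 (right): focus=T path=0/1 depth=2 children=[] left=['N'] right=['I'] parent=L
Step 5 (up): focus=L path=0 depth=1 children=['N', 'T', 'I'] left=[] right=['K'] parent=Y
Step 6 (up): focus=Y path=root depth=0 children=['L', 'K'] (at root)

Answer: Y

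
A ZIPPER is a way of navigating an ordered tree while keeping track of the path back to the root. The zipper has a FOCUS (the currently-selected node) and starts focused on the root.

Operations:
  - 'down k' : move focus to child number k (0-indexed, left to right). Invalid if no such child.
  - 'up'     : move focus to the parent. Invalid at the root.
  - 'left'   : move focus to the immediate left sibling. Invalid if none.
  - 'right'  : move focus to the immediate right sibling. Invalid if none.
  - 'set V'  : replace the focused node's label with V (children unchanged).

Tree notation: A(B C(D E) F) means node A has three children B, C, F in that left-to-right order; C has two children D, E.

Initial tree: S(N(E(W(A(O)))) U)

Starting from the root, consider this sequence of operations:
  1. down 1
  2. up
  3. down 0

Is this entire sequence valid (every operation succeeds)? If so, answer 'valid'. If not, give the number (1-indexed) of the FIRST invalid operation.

Step 1 (down 1): focus=U path=1 depth=1 children=[] left=['N'] right=[] parent=S
Step 2 (up): focus=S path=root depth=0 children=['N', 'U'] (at root)
Step 3 (down 0): focus=N path=0 depth=1 children=['E'] left=[] right=['U'] parent=S

Answer: valid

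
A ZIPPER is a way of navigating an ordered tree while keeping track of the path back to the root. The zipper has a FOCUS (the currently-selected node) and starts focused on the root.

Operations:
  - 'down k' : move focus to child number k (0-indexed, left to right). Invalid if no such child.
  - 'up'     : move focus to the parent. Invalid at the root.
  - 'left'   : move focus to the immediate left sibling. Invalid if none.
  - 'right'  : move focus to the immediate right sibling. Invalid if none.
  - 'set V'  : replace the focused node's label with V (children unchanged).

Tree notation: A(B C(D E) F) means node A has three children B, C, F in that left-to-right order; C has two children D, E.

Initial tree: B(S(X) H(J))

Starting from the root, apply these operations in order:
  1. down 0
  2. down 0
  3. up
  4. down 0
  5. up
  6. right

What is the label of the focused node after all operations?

Answer: H

Derivation:
Step 1 (down 0): focus=S path=0 depth=1 children=['X'] left=[] right=['H'] parent=B
Step 2 (down 0): focus=X path=0/0 depth=2 children=[] left=[] right=[] parent=S
Step 3 (up): focus=S path=0 depth=1 children=['X'] left=[] right=['H'] parent=B
Step 4 (down 0): focus=X path=0/0 depth=2 children=[] left=[] right=[] parent=S
Step 5 (up): focus=S path=0 depth=1 children=['X'] left=[] right=['H'] parent=B
Step 6 (right): focus=H path=1 depth=1 children=['J'] left=['S'] right=[] parent=B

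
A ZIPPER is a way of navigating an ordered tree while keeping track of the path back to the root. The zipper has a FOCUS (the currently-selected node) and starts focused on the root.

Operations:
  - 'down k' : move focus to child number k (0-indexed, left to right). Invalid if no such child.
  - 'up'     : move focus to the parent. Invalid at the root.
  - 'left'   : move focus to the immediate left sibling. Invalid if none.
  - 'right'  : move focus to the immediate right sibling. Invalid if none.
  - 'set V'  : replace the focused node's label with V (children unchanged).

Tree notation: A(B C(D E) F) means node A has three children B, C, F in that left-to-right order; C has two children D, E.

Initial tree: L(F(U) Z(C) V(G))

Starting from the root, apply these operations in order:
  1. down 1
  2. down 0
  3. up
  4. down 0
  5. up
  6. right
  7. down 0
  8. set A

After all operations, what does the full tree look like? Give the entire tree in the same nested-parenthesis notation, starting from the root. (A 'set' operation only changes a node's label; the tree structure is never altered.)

Answer: L(F(U) Z(C) V(A))

Derivation:
Step 1 (down 1): focus=Z path=1 depth=1 children=['C'] left=['F'] right=['V'] parent=L
Step 2 (down 0): focus=C path=1/0 depth=2 children=[] left=[] right=[] parent=Z
Step 3 (up): focus=Z path=1 depth=1 children=['C'] left=['F'] right=['V'] parent=L
Step 4 (down 0): focus=C path=1/0 depth=2 children=[] left=[] right=[] parent=Z
Step 5 (up): focus=Z path=1 depth=1 children=['C'] left=['F'] right=['V'] parent=L
Step 6 (right): focus=V path=2 depth=1 children=['G'] left=['F', 'Z'] right=[] parent=L
Step 7 (down 0): focus=G path=2/0 depth=2 children=[] left=[] right=[] parent=V
Step 8 (set A): focus=A path=2/0 depth=2 children=[] left=[] right=[] parent=V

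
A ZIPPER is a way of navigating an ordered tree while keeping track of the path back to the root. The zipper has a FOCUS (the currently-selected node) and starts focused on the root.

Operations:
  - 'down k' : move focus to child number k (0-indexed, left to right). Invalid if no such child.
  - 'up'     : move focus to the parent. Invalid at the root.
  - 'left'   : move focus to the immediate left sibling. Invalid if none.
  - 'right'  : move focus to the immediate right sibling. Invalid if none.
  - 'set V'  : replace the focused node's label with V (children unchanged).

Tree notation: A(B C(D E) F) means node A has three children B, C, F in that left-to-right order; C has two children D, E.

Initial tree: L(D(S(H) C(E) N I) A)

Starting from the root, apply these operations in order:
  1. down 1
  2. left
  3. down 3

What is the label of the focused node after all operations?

Step 1 (down 1): focus=A path=1 depth=1 children=[] left=['D'] right=[] parent=L
Step 2 (left): focus=D path=0 depth=1 children=['S', 'C', 'N', 'I'] left=[] right=['A'] parent=L
Step 3 (down 3): focus=I path=0/3 depth=2 children=[] left=['S', 'C', 'N'] right=[] parent=D

Answer: I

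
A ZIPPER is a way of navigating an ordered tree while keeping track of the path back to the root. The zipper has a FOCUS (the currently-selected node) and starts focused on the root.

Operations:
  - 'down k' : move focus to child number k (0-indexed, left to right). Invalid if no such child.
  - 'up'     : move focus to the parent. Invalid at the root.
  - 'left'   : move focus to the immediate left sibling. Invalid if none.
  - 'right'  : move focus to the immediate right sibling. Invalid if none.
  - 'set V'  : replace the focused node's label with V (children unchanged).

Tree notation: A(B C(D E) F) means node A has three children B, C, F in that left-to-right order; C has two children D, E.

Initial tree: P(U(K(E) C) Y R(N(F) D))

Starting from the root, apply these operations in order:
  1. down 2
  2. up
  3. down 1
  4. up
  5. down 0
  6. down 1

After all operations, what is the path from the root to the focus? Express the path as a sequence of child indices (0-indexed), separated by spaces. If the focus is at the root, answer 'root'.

Answer: 0 1

Derivation:
Step 1 (down 2): focus=R path=2 depth=1 children=['N', 'D'] left=['U', 'Y'] right=[] parent=P
Step 2 (up): focus=P path=root depth=0 children=['U', 'Y', 'R'] (at root)
Step 3 (down 1): focus=Y path=1 depth=1 children=[] left=['U'] right=['R'] parent=P
Step 4 (up): focus=P path=root depth=0 children=['U', 'Y', 'R'] (at root)
Step 5 (down 0): focus=U path=0 depth=1 children=['K', 'C'] left=[] right=['Y', 'R'] parent=P
Step 6 (down 1): focus=C path=0/1 depth=2 children=[] left=['K'] right=[] parent=U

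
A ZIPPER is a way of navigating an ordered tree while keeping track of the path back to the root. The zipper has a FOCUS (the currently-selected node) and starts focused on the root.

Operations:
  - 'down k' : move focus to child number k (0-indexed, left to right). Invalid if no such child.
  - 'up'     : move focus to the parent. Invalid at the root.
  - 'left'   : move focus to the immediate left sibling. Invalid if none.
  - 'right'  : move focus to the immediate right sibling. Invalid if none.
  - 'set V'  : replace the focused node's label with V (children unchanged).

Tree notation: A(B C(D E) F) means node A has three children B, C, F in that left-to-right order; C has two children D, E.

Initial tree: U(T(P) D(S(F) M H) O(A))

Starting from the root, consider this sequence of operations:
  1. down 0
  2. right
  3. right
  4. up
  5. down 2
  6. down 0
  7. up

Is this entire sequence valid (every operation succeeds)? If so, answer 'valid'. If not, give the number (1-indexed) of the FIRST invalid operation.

Step 1 (down 0): focus=T path=0 depth=1 children=['P'] left=[] right=['D', 'O'] parent=U
Step 2 (right): focus=D path=1 depth=1 children=['S', 'M', 'H'] left=['T'] right=['O'] parent=U
Step 3 (right): focus=O path=2 depth=1 children=['A'] left=['T', 'D'] right=[] parent=U
Step 4 (up): focus=U path=root depth=0 children=['T', 'D', 'O'] (at root)
Step 5 (down 2): focus=O path=2 depth=1 children=['A'] left=['T', 'D'] right=[] parent=U
Step 6 (down 0): focus=A path=2/0 depth=2 children=[] left=[] right=[] parent=O
Step 7 (up): focus=O path=2 depth=1 children=['A'] left=['T', 'D'] right=[] parent=U

Answer: valid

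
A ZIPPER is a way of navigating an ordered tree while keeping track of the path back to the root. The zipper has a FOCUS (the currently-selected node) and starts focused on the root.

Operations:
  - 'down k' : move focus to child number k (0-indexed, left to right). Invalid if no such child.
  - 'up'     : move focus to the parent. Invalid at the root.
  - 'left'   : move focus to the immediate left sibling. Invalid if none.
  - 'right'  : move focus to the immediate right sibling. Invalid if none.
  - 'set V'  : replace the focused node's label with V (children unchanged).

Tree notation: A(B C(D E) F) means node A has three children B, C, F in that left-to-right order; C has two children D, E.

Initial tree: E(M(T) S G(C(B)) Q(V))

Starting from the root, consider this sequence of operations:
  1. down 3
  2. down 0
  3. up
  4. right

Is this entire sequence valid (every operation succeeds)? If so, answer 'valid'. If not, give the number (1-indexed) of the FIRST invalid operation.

Step 1 (down 3): focus=Q path=3 depth=1 children=['V'] left=['M', 'S', 'G'] right=[] parent=E
Step 2 (down 0): focus=V path=3/0 depth=2 children=[] left=[] right=[] parent=Q
Step 3 (up): focus=Q path=3 depth=1 children=['V'] left=['M', 'S', 'G'] right=[] parent=E
Step 4 (right): INVALID

Answer: 4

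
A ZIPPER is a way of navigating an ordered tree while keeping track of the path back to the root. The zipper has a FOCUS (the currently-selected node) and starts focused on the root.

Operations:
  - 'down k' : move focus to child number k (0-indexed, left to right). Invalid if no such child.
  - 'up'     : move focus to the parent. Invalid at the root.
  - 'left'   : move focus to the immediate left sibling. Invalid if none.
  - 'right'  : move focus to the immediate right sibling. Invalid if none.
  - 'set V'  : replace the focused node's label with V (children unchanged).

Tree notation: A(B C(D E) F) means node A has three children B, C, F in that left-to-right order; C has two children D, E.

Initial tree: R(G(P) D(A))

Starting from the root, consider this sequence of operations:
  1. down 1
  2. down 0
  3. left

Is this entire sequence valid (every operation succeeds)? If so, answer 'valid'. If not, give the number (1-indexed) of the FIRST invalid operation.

Answer: 3

Derivation:
Step 1 (down 1): focus=D path=1 depth=1 children=['A'] left=['G'] right=[] parent=R
Step 2 (down 0): focus=A path=1/0 depth=2 children=[] left=[] right=[] parent=D
Step 3 (left): INVALID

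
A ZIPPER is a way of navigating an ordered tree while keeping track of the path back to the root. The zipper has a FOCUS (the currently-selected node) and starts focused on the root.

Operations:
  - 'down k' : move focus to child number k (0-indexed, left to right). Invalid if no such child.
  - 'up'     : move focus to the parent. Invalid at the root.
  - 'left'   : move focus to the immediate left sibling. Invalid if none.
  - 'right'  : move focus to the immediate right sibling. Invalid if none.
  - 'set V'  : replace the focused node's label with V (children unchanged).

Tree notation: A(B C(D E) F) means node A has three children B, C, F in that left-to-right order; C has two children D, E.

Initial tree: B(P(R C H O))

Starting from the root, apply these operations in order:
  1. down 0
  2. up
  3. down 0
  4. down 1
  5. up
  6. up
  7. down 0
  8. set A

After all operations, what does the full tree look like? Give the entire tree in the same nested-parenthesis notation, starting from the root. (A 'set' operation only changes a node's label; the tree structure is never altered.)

Answer: B(A(R C H O))

Derivation:
Step 1 (down 0): focus=P path=0 depth=1 children=['R', 'C', 'H', 'O'] left=[] right=[] parent=B
Step 2 (up): focus=B path=root depth=0 children=['P'] (at root)
Step 3 (down 0): focus=P path=0 depth=1 children=['R', 'C', 'H', 'O'] left=[] right=[] parent=B
Step 4 (down 1): focus=C path=0/1 depth=2 children=[] left=['R'] right=['H', 'O'] parent=P
Step 5 (up): focus=P path=0 depth=1 children=['R', 'C', 'H', 'O'] left=[] right=[] parent=B
Step 6 (up): focus=B path=root depth=0 children=['P'] (at root)
Step 7 (down 0): focus=P path=0 depth=1 children=['R', 'C', 'H', 'O'] left=[] right=[] parent=B
Step 8 (set A): focus=A path=0 depth=1 children=['R', 'C', 'H', 'O'] left=[] right=[] parent=B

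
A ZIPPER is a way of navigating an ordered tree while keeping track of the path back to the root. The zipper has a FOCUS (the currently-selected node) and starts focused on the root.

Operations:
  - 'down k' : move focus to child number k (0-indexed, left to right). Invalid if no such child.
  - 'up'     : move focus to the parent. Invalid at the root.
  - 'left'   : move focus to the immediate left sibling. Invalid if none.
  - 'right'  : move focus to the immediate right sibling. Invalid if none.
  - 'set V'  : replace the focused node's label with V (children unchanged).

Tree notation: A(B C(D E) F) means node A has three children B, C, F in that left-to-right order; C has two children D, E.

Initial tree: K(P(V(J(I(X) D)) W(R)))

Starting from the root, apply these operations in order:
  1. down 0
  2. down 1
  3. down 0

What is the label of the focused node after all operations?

Answer: R

Derivation:
Step 1 (down 0): focus=P path=0 depth=1 children=['V', 'W'] left=[] right=[] parent=K
Step 2 (down 1): focus=W path=0/1 depth=2 children=['R'] left=['V'] right=[] parent=P
Step 3 (down 0): focus=R path=0/1/0 depth=3 children=[] left=[] right=[] parent=W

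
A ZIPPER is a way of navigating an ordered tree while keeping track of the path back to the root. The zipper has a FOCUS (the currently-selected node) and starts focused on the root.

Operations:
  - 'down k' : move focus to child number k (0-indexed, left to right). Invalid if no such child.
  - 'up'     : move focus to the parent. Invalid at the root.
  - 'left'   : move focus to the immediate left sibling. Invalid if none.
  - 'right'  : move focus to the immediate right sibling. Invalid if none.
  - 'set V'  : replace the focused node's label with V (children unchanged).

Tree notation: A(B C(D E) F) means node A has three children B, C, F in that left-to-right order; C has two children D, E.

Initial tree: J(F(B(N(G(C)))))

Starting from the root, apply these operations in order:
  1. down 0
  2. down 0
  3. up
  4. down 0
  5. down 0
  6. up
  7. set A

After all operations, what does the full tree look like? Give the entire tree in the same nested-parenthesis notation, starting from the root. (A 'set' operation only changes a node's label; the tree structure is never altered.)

Step 1 (down 0): focus=F path=0 depth=1 children=['B'] left=[] right=[] parent=J
Step 2 (down 0): focus=B path=0/0 depth=2 children=['N'] left=[] right=[] parent=F
Step 3 (up): focus=F path=0 depth=1 children=['B'] left=[] right=[] parent=J
Step 4 (down 0): focus=B path=0/0 depth=2 children=['N'] left=[] right=[] parent=F
Step 5 (down 0): focus=N path=0/0/0 depth=3 children=['G'] left=[] right=[] parent=B
Step 6 (up): focus=B path=0/0 depth=2 children=['N'] left=[] right=[] parent=F
Step 7 (set A): focus=A path=0/0 depth=2 children=['N'] left=[] right=[] parent=F

Answer: J(F(A(N(G(C)))))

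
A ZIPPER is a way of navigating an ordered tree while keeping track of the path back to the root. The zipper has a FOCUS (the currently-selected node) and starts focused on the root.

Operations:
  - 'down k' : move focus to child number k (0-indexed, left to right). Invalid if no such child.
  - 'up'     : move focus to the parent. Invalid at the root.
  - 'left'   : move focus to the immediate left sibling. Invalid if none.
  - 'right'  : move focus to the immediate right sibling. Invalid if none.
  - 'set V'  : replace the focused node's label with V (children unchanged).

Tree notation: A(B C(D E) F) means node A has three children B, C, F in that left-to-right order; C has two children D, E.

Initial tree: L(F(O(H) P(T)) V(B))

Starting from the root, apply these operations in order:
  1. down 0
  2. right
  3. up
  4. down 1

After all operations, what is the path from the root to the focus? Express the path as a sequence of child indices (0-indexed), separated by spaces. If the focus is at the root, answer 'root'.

Step 1 (down 0): focus=F path=0 depth=1 children=['O', 'P'] left=[] right=['V'] parent=L
Step 2 (right): focus=V path=1 depth=1 children=['B'] left=['F'] right=[] parent=L
Step 3 (up): focus=L path=root depth=0 children=['F', 'V'] (at root)
Step 4 (down 1): focus=V path=1 depth=1 children=['B'] left=['F'] right=[] parent=L

Answer: 1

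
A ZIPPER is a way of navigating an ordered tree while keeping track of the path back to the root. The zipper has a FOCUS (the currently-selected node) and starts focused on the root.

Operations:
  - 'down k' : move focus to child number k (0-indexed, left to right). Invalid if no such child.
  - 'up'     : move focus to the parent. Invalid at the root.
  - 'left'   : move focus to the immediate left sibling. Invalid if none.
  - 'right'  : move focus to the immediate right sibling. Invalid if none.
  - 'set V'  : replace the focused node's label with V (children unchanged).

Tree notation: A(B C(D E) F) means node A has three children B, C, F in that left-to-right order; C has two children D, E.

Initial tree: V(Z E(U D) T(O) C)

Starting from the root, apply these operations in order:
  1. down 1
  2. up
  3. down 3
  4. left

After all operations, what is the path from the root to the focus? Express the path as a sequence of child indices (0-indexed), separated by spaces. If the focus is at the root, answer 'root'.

Answer: 2

Derivation:
Step 1 (down 1): focus=E path=1 depth=1 children=['U', 'D'] left=['Z'] right=['T', 'C'] parent=V
Step 2 (up): focus=V path=root depth=0 children=['Z', 'E', 'T', 'C'] (at root)
Step 3 (down 3): focus=C path=3 depth=1 children=[] left=['Z', 'E', 'T'] right=[] parent=V
Step 4 (left): focus=T path=2 depth=1 children=['O'] left=['Z', 'E'] right=['C'] parent=V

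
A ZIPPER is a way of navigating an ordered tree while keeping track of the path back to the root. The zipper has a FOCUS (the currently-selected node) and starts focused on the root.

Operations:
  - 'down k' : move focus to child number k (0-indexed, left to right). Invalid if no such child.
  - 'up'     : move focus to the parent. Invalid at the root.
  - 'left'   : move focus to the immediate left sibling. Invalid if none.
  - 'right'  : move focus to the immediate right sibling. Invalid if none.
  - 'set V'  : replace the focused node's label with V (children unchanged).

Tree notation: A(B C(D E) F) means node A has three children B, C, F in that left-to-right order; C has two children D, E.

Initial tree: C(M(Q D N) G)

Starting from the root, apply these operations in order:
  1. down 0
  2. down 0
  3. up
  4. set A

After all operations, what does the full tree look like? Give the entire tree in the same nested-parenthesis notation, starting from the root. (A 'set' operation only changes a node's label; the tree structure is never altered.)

Step 1 (down 0): focus=M path=0 depth=1 children=['Q', 'D', 'N'] left=[] right=['G'] parent=C
Step 2 (down 0): focus=Q path=0/0 depth=2 children=[] left=[] right=['D', 'N'] parent=M
Step 3 (up): focus=M path=0 depth=1 children=['Q', 'D', 'N'] left=[] right=['G'] parent=C
Step 4 (set A): focus=A path=0 depth=1 children=['Q', 'D', 'N'] left=[] right=['G'] parent=C

Answer: C(A(Q D N) G)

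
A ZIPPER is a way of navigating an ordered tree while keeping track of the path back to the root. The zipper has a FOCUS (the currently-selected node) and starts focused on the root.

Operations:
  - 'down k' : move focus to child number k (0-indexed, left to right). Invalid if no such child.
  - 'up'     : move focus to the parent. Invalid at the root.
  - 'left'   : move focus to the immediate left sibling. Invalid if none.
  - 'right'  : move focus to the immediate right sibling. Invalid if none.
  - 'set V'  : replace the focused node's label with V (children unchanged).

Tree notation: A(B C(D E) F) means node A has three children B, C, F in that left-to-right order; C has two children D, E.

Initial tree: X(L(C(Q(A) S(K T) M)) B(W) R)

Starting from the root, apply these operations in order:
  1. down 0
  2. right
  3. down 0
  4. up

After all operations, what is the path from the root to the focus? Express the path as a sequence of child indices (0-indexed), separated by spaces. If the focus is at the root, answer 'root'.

Answer: 1

Derivation:
Step 1 (down 0): focus=L path=0 depth=1 children=['C'] left=[] right=['B', 'R'] parent=X
Step 2 (right): focus=B path=1 depth=1 children=['W'] left=['L'] right=['R'] parent=X
Step 3 (down 0): focus=W path=1/0 depth=2 children=[] left=[] right=[] parent=B
Step 4 (up): focus=B path=1 depth=1 children=['W'] left=['L'] right=['R'] parent=X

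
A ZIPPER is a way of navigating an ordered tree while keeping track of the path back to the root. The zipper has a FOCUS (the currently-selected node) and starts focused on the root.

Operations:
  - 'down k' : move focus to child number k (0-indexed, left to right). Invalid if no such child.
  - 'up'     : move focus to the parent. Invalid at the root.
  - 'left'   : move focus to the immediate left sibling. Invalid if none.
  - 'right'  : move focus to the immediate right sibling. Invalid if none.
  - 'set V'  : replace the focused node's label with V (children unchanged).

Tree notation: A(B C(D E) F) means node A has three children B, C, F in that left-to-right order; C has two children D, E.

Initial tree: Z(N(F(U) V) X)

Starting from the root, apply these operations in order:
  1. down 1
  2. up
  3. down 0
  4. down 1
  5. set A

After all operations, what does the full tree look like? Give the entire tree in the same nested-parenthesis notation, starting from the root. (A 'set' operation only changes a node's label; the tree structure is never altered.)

Step 1 (down 1): focus=X path=1 depth=1 children=[] left=['N'] right=[] parent=Z
Step 2 (up): focus=Z path=root depth=0 children=['N', 'X'] (at root)
Step 3 (down 0): focus=N path=0 depth=1 children=['F', 'V'] left=[] right=['X'] parent=Z
Step 4 (down 1): focus=V path=0/1 depth=2 children=[] left=['F'] right=[] parent=N
Step 5 (set A): focus=A path=0/1 depth=2 children=[] left=['F'] right=[] parent=N

Answer: Z(N(F(U) A) X)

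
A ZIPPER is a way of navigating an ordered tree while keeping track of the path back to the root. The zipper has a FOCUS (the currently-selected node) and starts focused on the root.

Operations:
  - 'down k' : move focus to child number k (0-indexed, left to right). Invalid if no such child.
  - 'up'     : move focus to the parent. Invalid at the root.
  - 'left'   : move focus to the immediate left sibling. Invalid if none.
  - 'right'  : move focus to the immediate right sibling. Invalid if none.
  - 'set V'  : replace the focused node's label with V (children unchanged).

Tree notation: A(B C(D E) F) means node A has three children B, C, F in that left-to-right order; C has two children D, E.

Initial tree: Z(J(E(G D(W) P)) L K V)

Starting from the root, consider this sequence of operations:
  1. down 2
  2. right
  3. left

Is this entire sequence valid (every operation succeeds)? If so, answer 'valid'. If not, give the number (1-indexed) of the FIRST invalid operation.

Answer: valid

Derivation:
Step 1 (down 2): focus=K path=2 depth=1 children=[] left=['J', 'L'] right=['V'] parent=Z
Step 2 (right): focus=V path=3 depth=1 children=[] left=['J', 'L', 'K'] right=[] parent=Z
Step 3 (left): focus=K path=2 depth=1 children=[] left=['J', 'L'] right=['V'] parent=Z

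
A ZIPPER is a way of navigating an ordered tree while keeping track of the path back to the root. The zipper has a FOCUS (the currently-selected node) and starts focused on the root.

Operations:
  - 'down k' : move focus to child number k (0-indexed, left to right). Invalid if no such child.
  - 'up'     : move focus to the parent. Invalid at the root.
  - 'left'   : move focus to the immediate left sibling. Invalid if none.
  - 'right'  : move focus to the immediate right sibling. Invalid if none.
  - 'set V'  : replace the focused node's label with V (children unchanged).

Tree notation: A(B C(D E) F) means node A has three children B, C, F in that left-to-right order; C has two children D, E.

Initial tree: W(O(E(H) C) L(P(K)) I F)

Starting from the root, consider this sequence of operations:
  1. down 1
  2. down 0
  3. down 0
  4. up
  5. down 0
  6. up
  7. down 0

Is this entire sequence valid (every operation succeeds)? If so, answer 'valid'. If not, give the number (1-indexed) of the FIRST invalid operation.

Step 1 (down 1): focus=L path=1 depth=1 children=['P'] left=['O'] right=['I', 'F'] parent=W
Step 2 (down 0): focus=P path=1/0 depth=2 children=['K'] left=[] right=[] parent=L
Step 3 (down 0): focus=K path=1/0/0 depth=3 children=[] left=[] right=[] parent=P
Step 4 (up): focus=P path=1/0 depth=2 children=['K'] left=[] right=[] parent=L
Step 5 (down 0): focus=K path=1/0/0 depth=3 children=[] left=[] right=[] parent=P
Step 6 (up): focus=P path=1/0 depth=2 children=['K'] left=[] right=[] parent=L
Step 7 (down 0): focus=K path=1/0/0 depth=3 children=[] left=[] right=[] parent=P

Answer: valid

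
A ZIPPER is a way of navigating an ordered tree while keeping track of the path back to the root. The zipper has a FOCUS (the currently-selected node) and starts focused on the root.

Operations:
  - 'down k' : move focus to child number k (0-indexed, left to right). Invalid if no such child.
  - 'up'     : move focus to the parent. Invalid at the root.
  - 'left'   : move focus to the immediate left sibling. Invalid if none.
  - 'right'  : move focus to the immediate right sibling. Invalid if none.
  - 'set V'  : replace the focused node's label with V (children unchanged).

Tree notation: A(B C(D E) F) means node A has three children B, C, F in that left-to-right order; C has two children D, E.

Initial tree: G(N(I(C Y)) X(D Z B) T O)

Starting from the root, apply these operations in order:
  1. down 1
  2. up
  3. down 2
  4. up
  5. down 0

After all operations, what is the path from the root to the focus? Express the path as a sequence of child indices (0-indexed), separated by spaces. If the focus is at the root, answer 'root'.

Step 1 (down 1): focus=X path=1 depth=1 children=['D', 'Z', 'B'] left=['N'] right=['T', 'O'] parent=G
Step 2 (up): focus=G path=root depth=0 children=['N', 'X', 'T', 'O'] (at root)
Step 3 (down 2): focus=T path=2 depth=1 children=[] left=['N', 'X'] right=['O'] parent=G
Step 4 (up): focus=G path=root depth=0 children=['N', 'X', 'T', 'O'] (at root)
Step 5 (down 0): focus=N path=0 depth=1 children=['I'] left=[] right=['X', 'T', 'O'] parent=G

Answer: 0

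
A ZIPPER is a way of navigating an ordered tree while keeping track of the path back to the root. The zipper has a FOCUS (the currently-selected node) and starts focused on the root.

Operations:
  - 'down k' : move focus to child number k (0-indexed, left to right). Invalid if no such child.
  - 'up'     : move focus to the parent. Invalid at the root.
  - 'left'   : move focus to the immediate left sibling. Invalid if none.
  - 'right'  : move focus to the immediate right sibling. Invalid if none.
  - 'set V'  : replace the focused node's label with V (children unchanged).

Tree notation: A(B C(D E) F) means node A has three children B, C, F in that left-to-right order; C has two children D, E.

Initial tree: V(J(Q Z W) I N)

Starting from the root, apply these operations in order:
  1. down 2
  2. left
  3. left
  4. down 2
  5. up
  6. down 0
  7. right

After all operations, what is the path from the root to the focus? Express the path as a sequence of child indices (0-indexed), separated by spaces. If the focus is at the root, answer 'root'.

Step 1 (down 2): focus=N path=2 depth=1 children=[] left=['J', 'I'] right=[] parent=V
Step 2 (left): focus=I path=1 depth=1 children=[] left=['J'] right=['N'] parent=V
Step 3 (left): focus=J path=0 depth=1 children=['Q', 'Z', 'W'] left=[] right=['I', 'N'] parent=V
Step 4 (down 2): focus=W path=0/2 depth=2 children=[] left=['Q', 'Z'] right=[] parent=J
Step 5 (up): focus=J path=0 depth=1 children=['Q', 'Z', 'W'] left=[] right=['I', 'N'] parent=V
Step 6 (down 0): focus=Q path=0/0 depth=2 children=[] left=[] right=['Z', 'W'] parent=J
Step 7 (right): focus=Z path=0/1 depth=2 children=[] left=['Q'] right=['W'] parent=J

Answer: 0 1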